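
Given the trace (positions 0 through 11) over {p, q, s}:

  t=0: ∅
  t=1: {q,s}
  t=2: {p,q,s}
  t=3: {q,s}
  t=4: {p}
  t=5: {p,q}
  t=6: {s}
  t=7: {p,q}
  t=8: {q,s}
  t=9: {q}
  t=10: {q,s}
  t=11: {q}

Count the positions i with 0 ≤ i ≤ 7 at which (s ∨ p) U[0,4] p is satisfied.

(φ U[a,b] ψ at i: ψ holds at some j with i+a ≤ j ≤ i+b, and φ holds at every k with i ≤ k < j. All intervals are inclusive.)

Evaluate at each i in [0,7]:
  i=0: ✗ (lhs fails at k=0 before rhs at j=2)
  i=1: ✓ (rhs at j=2; lhs holds on [1,1])
  i=2: ✓ (rhs at j=2)
  i=3: ✓ (rhs at j=4; lhs holds on [3,3])
  i=4: ✓ (rhs at j=4)
  i=5: ✓ (rhs at j=5)
  i=6: ✓ (rhs at j=7; lhs holds on [6,6])
  i=7: ✓ (rhs at j=7)
Positions where it holds: {1, 2, 3, 4, 5, 6, 7} → 7.

7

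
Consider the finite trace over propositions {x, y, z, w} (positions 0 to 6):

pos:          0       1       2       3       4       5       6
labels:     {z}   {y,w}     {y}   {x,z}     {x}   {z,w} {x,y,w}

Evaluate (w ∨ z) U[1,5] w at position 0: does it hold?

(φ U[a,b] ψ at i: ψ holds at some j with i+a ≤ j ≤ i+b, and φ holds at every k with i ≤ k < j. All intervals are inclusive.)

Need some j in [1,5] with w, and (w ∨ z) at every k in [0,j-1].
  j=1: w holds; (w ∨ z) holds at every k in [0,0] → satisfied.

Yes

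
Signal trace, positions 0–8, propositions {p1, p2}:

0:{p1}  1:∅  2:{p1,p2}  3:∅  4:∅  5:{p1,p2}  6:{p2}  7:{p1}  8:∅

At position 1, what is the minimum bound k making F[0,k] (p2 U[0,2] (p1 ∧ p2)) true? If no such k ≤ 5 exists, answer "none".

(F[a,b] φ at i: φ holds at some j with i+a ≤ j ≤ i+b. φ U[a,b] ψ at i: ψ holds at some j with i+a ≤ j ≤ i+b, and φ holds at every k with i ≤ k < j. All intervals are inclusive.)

Scan j = 1,2,… for (p2 U[0,2] (p1 ∧ p2)):
  j=1: fails
  j=2: holds
First hit at j=2, so smallest k = 2-1 = 1.

1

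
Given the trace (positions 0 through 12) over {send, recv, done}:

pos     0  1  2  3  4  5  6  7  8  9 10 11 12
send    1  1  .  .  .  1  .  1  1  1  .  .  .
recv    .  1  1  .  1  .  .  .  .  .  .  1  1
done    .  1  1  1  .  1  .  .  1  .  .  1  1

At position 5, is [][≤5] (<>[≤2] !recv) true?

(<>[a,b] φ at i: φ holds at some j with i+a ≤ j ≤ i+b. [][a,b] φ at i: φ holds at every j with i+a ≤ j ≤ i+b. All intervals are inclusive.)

Yes

Check <>[≤2] !recv at every j in [5,10]:
  j=5: holds (witness at 5)
  j=6: holds (witness at 6)
  j=7: holds (witness at 7)
  j=8: holds (witness at 8)
  j=9: holds (witness at 9)
  j=10: holds (witness at 10)
All positions satisfy it → formula holds.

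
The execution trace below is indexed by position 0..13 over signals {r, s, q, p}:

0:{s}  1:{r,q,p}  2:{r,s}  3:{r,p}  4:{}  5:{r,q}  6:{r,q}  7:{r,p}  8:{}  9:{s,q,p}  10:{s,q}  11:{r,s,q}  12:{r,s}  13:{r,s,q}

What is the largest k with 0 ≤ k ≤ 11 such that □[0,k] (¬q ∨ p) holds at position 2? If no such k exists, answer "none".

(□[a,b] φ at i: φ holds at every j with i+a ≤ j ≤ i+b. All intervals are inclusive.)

(¬q ∨ p) must hold from j=2 onward; find where it first fails.
  j=2: holds
  j=3: holds
  j=4: holds
  j=5: fails
Holds on [2,4], so largest k = 2.

2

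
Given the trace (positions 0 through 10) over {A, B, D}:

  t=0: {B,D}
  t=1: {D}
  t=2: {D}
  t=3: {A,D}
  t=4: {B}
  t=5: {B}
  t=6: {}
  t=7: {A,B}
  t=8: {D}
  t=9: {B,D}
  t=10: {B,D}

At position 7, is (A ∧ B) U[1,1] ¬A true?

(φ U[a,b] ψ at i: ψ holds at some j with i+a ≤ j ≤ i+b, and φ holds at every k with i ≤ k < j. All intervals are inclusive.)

Need some j in [8,8] with ¬A, and (A ∧ B) at every k in [7,j-1].
  j=8: ¬A holds; (A ∧ B) holds at every k in [7,7] → satisfied.

Holds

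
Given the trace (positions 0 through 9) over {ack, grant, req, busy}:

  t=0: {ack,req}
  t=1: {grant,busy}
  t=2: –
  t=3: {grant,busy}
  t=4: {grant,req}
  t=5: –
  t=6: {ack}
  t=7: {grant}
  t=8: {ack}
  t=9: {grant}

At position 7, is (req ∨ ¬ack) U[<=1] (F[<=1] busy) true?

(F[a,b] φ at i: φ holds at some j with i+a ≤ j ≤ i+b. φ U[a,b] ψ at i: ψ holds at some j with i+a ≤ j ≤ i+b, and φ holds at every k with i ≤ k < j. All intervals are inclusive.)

Need some j in [7,8] with F[<=1] busy, and (req ∨ ¬ack) at every k in [7,j-1].
  j=7: F[<=1] busy — fails (none in [7,8]).
  j=8: F[<=1] busy — fails (none in [8,9]).
No j in the window works → until fails.

False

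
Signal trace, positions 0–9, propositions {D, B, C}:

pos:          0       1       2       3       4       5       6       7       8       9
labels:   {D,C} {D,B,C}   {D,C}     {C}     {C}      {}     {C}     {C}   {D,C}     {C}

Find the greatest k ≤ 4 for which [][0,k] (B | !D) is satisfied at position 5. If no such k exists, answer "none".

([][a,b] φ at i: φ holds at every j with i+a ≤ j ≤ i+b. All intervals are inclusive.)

(B | !D) must hold from j=5 onward; find where it first fails.
  j=5: holds
  j=6: holds
  j=7: holds
  j=8: fails
Holds on [5,7], so largest k = 2.

2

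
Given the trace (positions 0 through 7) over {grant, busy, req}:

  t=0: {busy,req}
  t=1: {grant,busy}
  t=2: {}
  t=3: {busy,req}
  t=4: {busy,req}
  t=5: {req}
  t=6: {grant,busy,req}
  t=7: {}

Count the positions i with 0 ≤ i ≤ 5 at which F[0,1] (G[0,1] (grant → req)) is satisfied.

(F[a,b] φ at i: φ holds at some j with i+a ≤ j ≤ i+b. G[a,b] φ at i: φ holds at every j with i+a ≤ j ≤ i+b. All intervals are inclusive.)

5

Evaluate at each i in [0,5]:
  i=0: ✗ (none in [0,1])
  i=1: ✓ (witness j=2)
  i=2: ✓ (witness j=2)
  i=3: ✓ (witness j=3)
  i=4: ✓ (witness j=4)
  i=5: ✓ (witness j=5)
Positions where it holds: {1, 2, 3, 4, 5} → 5.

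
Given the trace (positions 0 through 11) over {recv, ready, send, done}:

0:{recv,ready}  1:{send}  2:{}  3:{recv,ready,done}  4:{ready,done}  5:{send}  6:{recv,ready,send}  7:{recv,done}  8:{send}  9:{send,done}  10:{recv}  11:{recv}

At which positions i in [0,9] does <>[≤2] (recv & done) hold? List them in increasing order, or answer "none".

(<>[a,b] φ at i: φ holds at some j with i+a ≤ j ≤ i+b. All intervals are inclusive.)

1, 2, 3, 5, 6, 7

Evaluate at each i in [0,9]:
  i=0: ✗ (none in [0,2])
  i=1: ✓ (witness j=3)
  i=2: ✓ (witness j=3)
  i=3: ✓ (witness j=3)
  i=4: ✗ (none in [4,6])
  i=5: ✓ (witness j=7)
  i=6: ✓ (witness j=7)
  i=7: ✓ (witness j=7)
  i=8: ✗ (none in [8,10])
  i=9: ✗ (none in [9,11])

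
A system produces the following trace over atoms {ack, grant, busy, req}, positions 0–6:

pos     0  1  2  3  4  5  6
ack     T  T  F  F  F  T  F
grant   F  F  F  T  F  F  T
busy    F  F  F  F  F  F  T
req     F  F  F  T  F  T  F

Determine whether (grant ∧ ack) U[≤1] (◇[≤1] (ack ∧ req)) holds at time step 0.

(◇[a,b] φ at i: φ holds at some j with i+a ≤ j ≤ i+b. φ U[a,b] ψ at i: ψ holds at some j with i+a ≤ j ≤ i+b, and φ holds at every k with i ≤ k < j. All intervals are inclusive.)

False

Need some j in [0,1] with ◇[≤1] (ack ∧ req), and (grant ∧ ack) at every k in [0,j-1].
  j=0: ◇[≤1] (ack ∧ req) — fails (none in [0,1]).
  j=1: ◇[≤1] (ack ∧ req) — fails (none in [1,2]).
No j in the window works → until fails.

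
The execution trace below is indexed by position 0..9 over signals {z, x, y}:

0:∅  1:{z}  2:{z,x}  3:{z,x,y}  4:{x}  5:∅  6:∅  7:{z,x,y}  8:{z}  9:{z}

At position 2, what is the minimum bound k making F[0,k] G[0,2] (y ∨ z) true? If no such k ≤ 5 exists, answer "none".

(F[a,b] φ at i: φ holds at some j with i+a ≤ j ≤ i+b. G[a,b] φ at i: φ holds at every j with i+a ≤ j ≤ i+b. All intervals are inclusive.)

Scan j = 2,3,… for G[0,2] (y ∨ z):
  j=2: fails
  j=3: fails
  j=4: fails
  j=5: fails
  j=6: fails
  j=7: holds
First hit at j=7, so smallest k = 7-2 = 5.

5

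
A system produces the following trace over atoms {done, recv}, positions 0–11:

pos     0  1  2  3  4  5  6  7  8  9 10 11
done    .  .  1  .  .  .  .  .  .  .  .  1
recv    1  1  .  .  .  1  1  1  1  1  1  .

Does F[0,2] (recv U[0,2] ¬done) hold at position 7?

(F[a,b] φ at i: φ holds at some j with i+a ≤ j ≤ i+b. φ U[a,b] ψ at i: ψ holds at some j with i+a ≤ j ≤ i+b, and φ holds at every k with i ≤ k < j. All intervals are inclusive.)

Check (recv U[0,2] ¬done) at each j in [7,9]:
  j=7: holds
  j=8: holds
  j=9: holds
Found at j=7 → formula holds.

Holds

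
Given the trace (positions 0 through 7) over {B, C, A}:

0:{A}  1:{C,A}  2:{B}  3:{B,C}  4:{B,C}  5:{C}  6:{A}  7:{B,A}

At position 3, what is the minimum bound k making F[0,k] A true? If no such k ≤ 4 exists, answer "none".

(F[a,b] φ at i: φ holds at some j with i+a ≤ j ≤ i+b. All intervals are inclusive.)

Scan j = 3,4,… for A:
  j=3: fails
  j=4: fails
  j=5: fails
  j=6: holds
First hit at j=6, so smallest k = 6-3 = 3.

3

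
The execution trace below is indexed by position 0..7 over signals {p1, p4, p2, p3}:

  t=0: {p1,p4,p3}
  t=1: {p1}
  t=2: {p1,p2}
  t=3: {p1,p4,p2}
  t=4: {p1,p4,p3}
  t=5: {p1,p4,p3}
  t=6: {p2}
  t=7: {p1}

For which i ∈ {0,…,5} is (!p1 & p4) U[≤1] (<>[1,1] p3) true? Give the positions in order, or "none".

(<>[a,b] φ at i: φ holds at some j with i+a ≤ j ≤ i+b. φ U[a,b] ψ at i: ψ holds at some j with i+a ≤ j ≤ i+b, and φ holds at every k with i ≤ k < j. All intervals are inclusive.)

Evaluate at each i in [0,5]:
  i=0: ✗ (no rhs in [0,1])
  i=1: ✗ (no rhs in [1,2])
  i=2: ✗ (lhs fails at k=2 before rhs at j=3)
  i=3: ✓ (rhs at j=3)
  i=4: ✓ (rhs at j=4)
  i=5: ✗ (no rhs in [5,6])

3, 4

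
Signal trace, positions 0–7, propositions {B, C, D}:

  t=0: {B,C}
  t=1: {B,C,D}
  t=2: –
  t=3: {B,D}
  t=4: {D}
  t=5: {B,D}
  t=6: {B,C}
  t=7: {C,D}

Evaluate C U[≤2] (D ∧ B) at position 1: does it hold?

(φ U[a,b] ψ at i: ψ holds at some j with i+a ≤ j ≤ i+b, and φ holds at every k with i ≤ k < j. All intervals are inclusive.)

Need some j in [1,3] with (D ∧ B), and C at every k in [1,j-1].
  j=1: (D ∧ B) holds; no prefix to check → satisfied.

Holds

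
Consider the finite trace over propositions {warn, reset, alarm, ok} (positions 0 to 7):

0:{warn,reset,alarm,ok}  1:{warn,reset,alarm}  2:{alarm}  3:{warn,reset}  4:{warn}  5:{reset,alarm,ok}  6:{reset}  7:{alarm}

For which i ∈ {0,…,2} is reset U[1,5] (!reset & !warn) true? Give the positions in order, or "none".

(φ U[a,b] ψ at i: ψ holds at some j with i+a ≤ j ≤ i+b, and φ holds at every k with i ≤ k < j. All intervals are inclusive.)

0, 1

Evaluate at each i in [0,2]:
  i=0: ✓ (rhs at j=2; lhs holds on [0,1])
  i=1: ✓ (rhs at j=2; lhs holds on [1,1])
  i=2: ✗ (lhs fails at k=2 before rhs at j=7)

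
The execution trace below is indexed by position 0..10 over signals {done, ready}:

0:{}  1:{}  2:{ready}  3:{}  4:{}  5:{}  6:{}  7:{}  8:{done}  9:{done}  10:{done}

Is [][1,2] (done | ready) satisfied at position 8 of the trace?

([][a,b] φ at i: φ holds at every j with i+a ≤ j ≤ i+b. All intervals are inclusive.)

Check (done | ready) at every j in [9,10]:
  j=9: true
  j=10: true
All positions satisfy it → formula holds.

Yes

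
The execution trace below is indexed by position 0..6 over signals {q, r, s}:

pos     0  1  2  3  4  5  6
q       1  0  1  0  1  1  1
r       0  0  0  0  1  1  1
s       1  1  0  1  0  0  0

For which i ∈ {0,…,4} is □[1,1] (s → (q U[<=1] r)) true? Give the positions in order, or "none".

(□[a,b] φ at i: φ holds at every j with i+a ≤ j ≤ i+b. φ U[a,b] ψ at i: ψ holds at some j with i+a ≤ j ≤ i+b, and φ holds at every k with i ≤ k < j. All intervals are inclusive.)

1, 3, 4

Evaluate at each i in [0,4]:
  i=0: ✗ (fails at j=1)
  i=1: ✓ (all of [2,2])
  i=2: ✗ (fails at j=3)
  i=3: ✓ (all of [4,4])
  i=4: ✓ (all of [5,5])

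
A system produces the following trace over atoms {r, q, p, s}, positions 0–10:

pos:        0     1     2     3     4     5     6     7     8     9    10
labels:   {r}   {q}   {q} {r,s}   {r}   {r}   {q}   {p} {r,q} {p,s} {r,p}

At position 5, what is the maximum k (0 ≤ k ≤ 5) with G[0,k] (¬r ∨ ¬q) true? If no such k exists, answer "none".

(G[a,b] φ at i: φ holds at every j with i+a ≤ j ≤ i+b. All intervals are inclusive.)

2

(¬r ∨ ¬q) must hold from j=5 onward; find where it first fails.
  j=5: holds
  j=6: holds
  j=7: holds
  j=8: fails
Holds on [5,7], so largest k = 2.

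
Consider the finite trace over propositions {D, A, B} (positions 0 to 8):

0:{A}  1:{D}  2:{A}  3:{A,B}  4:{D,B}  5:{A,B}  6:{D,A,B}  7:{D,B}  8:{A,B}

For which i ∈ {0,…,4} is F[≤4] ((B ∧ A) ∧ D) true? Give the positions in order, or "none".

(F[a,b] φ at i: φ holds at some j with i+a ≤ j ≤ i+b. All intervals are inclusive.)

2, 3, 4

Evaluate at each i in [0,4]:
  i=0: ✗ (none in [0,4])
  i=1: ✗ (none in [1,5])
  i=2: ✓ (witness j=6)
  i=3: ✓ (witness j=6)
  i=4: ✓ (witness j=6)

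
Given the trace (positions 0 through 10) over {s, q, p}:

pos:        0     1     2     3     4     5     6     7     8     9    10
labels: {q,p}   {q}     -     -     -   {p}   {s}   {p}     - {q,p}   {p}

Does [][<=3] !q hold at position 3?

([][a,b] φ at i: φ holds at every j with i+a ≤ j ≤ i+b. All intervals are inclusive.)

Check !q at every j in [3,6]:
  j=3: true
  j=4: true
  j=5: true
  j=6: true
All positions satisfy it → formula holds.

True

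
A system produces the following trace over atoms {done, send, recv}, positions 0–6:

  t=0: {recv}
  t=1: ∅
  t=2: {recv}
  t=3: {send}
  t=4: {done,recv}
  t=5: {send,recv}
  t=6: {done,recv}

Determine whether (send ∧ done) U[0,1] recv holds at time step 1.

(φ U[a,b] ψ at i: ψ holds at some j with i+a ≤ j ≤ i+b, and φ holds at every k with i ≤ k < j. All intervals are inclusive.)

No

Need some j in [1,2] with recv, and (send ∧ done) at every k in [1,j-1].
  j=1: recv false.
  j=2: recv holds, but (send ∧ done) fails at k=1 → not this j.
No j in the window works → until fails.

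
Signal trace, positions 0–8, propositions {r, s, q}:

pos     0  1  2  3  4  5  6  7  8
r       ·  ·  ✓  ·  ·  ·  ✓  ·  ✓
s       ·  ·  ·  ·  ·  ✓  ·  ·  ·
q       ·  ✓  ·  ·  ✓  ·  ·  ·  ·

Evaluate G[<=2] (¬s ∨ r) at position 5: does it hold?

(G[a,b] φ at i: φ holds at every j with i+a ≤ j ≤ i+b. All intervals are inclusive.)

No

Check (¬s ∨ r) at every j in [5,7]:
  j=5: false
  j=6: true
  j=7: true
Fails at j=5 → formula fails.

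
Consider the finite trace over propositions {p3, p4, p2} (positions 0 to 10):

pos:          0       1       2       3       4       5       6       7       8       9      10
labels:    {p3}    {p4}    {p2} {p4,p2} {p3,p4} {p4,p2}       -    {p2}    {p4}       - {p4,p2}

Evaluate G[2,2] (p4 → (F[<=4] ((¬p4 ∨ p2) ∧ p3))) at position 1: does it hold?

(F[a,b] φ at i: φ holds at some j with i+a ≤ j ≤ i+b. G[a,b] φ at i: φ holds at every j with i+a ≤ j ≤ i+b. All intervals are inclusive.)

Check (p4 → (F[<=4] ((¬p4 ∨ p2) ∧ p3))) at every j in [3,3]:
  j=3: antecedent true; consequent fails (none in [3,7]) → ✗
Fails at j=3 → formula fails.

False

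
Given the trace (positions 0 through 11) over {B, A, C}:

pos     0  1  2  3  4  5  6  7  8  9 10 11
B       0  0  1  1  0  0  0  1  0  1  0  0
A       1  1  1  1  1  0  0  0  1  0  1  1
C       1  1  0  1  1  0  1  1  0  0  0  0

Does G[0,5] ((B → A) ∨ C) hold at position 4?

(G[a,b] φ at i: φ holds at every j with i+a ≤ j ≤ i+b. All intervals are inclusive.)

Check ((B → A) ∨ C) at every j in [4,9]:
  j=4: true
  j=5: true
  j=6: true
  j=7: true
  j=8: true
  j=9: false
Fails at j=9 → formula fails.

Does not hold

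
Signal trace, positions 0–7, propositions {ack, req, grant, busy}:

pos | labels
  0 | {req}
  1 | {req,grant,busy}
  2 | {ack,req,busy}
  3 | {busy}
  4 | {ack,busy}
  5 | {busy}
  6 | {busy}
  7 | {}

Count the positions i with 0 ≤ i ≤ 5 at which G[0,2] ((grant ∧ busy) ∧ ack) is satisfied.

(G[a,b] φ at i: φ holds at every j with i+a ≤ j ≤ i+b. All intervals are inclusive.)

0

Evaluate at each i in [0,5]:
  i=0: ✗ (fails at j=0)
  i=1: ✗ (fails at j=1)
  i=2: ✗ (fails at j=2)
  i=3: ✗ (fails at j=3)
  i=4: ✗ (fails at j=4)
  i=5: ✗ (fails at j=5)
Positions where it holds: {} → 0.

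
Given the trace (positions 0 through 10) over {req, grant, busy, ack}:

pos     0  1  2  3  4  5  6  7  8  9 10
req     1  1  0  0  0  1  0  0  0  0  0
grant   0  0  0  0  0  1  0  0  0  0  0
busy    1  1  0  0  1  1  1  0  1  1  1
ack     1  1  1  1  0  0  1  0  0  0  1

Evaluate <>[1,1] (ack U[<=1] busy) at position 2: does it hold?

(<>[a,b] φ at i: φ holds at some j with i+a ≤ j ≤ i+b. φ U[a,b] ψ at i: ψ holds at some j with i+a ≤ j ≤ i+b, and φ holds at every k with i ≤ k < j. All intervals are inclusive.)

Holds

Check (ack U[<=1] busy) at each j in [3,3]:
  j=3: holds
Found at j=3 → formula holds.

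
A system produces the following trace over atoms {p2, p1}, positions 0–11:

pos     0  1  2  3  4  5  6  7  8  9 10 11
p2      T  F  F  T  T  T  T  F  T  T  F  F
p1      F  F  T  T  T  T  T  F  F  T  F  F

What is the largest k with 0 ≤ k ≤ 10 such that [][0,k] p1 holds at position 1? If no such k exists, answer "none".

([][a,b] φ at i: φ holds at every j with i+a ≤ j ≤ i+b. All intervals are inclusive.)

p1 must hold from j=1 onward; find where it first fails.
  j=1: fails → no k works.

none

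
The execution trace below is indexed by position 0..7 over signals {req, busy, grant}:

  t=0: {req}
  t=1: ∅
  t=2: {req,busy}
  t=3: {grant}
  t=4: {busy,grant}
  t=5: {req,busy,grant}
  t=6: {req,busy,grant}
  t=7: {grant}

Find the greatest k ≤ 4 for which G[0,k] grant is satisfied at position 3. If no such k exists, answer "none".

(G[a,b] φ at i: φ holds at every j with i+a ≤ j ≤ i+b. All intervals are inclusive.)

4

grant must hold from j=3 onward; find where it first fails.
  j=3: holds
  j=4: holds
  j=5: holds
  j=6: holds
  j=7: holds
Holds through j=7; largest k = 4.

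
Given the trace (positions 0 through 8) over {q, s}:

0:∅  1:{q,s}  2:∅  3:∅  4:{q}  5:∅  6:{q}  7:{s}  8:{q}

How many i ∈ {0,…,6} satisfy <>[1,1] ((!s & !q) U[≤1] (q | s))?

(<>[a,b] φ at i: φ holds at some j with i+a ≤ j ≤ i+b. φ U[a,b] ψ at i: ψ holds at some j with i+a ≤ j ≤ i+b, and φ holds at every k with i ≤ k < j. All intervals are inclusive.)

Evaluate at each i in [0,6]:
  i=0: ✓ (witness j=1)
  i=1: ✗ (none in [2,2])
  i=2: ✓ (witness j=3)
  i=3: ✓ (witness j=4)
  i=4: ✓ (witness j=5)
  i=5: ✓ (witness j=6)
  i=6: ✓ (witness j=7)
Positions where it holds: {0, 2, 3, 4, 5, 6} → 6.

6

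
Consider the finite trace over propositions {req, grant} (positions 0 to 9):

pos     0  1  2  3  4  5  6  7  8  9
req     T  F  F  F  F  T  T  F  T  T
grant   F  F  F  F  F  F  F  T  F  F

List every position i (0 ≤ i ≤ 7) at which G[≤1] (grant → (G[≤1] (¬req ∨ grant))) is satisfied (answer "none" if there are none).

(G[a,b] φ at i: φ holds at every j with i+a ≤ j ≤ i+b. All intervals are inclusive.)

0, 1, 2, 3, 4, 5

Evaluate at each i in [0,7]:
  i=0: ✓ (all of [0,1])
  i=1: ✓ (all of [1,2])
  i=2: ✓ (all of [2,3])
  i=3: ✓ (all of [3,4])
  i=4: ✓ (all of [4,5])
  i=5: ✓ (all of [5,6])
  i=6: ✗ (fails at j=7)
  i=7: ✗ (fails at j=7)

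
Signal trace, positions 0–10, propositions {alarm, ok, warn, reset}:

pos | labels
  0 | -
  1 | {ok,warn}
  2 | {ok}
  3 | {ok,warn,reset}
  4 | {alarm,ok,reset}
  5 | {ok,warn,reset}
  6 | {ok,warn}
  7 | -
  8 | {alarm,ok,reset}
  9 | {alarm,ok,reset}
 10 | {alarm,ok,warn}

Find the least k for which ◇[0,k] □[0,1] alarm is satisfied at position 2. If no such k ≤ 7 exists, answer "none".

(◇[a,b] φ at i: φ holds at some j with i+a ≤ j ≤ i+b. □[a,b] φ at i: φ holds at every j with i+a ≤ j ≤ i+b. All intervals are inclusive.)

Scan j = 2,3,… for □[0,1] alarm:
  j=2: fails
  j=3: fails
  j=4: fails
  j=5: fails
  j=6: fails
  j=7: fails
  j=8: holds
First hit at j=8, so smallest k = 8-2 = 6.

6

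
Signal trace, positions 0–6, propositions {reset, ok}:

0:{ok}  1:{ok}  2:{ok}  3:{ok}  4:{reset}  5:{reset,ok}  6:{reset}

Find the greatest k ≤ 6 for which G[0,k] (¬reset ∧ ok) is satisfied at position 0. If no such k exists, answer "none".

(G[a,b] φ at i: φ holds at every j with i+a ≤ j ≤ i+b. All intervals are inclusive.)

(¬reset ∧ ok) must hold from j=0 onward; find where it first fails.
  j=0: holds
  j=1: holds
  j=2: holds
  j=3: holds
  j=4: fails
Holds on [0,3], so largest k = 3.

3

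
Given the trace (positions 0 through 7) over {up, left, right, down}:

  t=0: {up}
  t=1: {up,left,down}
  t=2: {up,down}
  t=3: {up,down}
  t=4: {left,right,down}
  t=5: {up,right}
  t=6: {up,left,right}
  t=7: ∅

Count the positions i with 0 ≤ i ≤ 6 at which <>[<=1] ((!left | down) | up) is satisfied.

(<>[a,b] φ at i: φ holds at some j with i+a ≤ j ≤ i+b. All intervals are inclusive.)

7

Evaluate at each i in [0,6]:
  i=0: ✓ (witness j=0)
  i=1: ✓ (witness j=1)
  i=2: ✓ (witness j=2)
  i=3: ✓ (witness j=3)
  i=4: ✓ (witness j=4)
  i=5: ✓ (witness j=5)
  i=6: ✓ (witness j=6)
Positions where it holds: {0, 1, 2, 3, 4, 5, 6} → 7.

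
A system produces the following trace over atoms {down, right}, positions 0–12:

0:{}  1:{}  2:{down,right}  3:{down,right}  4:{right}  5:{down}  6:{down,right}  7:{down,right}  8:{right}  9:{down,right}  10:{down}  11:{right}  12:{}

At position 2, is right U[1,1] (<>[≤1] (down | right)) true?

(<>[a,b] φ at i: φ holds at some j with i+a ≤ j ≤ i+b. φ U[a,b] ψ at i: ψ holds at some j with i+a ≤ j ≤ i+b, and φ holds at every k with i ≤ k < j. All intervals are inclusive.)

Holds

Need some j in [3,3] with <>[≤1] (down | right), and right at every k in [2,j-1].
  j=3: <>[≤1] (down | right) holds; right holds at every k in [2,2] → satisfied.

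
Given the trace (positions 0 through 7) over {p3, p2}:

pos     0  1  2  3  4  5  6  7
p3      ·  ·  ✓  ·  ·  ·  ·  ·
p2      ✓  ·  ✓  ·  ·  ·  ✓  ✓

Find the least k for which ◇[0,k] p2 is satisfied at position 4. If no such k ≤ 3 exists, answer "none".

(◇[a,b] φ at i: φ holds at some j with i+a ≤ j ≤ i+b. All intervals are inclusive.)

Scan j = 4,5,… for p2:
  j=4: fails
  j=5: fails
  j=6: holds
First hit at j=6, so smallest k = 6-4 = 2.

2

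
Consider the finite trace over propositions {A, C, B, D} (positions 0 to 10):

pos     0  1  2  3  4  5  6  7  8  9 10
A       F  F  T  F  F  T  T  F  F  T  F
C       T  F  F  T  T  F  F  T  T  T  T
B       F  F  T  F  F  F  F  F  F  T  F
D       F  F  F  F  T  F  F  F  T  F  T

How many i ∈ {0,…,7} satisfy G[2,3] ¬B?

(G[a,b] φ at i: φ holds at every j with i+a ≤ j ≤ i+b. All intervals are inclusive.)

Evaluate at each i in [0,7]:
  i=0: ✗ (fails at j=2)
  i=1: ✓ (all of [3,4])
  i=2: ✓ (all of [4,5])
  i=3: ✓ (all of [5,6])
  i=4: ✓ (all of [6,7])
  i=5: ✓ (all of [7,8])
  i=6: ✗ (fails at j=9)
  i=7: ✗ (fails at j=9)
Positions where it holds: {1, 2, 3, 4, 5} → 5.

5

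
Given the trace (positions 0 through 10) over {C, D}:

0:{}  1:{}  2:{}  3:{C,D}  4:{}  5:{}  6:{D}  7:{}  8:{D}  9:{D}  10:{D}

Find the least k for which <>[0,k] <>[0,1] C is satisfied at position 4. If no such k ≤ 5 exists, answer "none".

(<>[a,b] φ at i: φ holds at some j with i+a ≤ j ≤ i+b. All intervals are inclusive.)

none

Scan j = 4,5,… for <>[0,1] C:
  j=4: fails
  j=5: fails
  j=6: fails
  j=7: fails
  j=8: fails
  j=9: fails
No j in [4,9] satisfies it → none.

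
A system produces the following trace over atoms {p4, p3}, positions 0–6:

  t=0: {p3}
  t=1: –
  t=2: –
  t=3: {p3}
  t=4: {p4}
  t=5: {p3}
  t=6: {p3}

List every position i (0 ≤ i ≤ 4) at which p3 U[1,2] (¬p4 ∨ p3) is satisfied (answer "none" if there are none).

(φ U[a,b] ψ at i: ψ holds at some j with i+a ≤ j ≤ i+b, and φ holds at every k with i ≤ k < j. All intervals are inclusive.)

Evaluate at each i in [0,4]:
  i=0: ✓ (rhs at j=1; lhs holds on [0,0])
  i=1: ✗ (lhs fails at k=1 before rhs at j=2)
  i=2: ✗ (lhs fails at k=2 before rhs at j=3)
  i=3: ✗ (lhs fails at k=4 before rhs at j=5)
  i=4: ✗ (lhs fails at k=4 before rhs at j=5)

0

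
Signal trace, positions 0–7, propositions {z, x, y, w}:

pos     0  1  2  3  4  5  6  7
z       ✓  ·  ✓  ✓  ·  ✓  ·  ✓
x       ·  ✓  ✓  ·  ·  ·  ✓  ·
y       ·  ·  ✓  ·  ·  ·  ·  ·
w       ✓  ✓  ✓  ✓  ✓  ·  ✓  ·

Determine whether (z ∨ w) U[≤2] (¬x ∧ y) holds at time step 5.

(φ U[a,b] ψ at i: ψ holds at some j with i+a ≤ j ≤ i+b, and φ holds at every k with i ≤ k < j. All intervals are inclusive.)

Need some j in [5,7] with (¬x ∧ y), and (z ∨ w) at every k in [5,j-1].
  j=5: (¬x ∧ y) false.
  j=6: (¬x ∧ y) false.
  j=7: (¬x ∧ y) false.
No j in the window works → until fails.

False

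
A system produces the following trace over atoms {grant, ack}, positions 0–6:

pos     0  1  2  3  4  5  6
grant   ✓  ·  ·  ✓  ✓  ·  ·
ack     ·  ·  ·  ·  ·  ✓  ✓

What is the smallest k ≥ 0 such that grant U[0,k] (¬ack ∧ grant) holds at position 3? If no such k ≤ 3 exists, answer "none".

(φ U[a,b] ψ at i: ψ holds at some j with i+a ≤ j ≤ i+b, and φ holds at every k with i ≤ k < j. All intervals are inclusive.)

Need earliest j ≥ 3 with (¬ack ∧ grant), and grant at every k in [3,j-1].
  j=3: rhs holds (empty prefix). k = 0.

0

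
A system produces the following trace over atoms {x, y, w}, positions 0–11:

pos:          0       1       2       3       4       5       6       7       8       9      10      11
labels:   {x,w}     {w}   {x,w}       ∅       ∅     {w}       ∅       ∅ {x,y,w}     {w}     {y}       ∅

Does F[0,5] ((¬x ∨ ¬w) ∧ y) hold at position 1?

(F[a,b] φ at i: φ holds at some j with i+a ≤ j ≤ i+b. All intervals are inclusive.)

Does not hold

Check ((¬x ∨ ¬w) ∧ y) at each j in [1,6]:
  j=1: false
  j=2: false
  j=3: false
  j=4: false
  j=5: false
  j=6: false
No position in the window satisfies it → formula fails.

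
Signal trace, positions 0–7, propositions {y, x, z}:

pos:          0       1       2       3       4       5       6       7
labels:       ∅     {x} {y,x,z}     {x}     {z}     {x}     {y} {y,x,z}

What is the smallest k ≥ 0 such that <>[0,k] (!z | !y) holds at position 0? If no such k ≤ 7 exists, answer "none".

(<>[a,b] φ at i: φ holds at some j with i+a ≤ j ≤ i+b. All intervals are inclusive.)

Scan j = 0,1,… for (!z | !y):
  j=0: holds
First hit at j=0, so smallest k = 0-0 = 0.

0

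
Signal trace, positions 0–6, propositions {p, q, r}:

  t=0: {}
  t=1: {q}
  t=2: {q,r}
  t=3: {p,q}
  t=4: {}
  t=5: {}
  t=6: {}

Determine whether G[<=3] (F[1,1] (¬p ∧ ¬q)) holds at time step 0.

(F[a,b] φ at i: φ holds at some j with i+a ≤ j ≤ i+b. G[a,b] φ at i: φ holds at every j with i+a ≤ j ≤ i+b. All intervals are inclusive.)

Check F[1,1] (¬p ∧ ¬q) at every j in [0,3]:
  j=0: fails (none in [1,1])
  j=1: fails (none in [2,2])
  j=2: fails (none in [3,3])
  j=3: holds (witness at 4)
Fails at j=0 → formula fails.

Does not hold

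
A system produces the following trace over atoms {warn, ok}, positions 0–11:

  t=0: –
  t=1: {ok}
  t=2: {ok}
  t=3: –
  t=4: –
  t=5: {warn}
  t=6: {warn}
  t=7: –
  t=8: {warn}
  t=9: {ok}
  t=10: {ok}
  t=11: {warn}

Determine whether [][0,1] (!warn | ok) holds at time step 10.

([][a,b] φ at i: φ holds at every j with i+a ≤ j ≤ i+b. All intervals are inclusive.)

No

Check (!warn | ok) at every j in [10,11]:
  j=10: true
  j=11: false
Fails at j=11 → formula fails.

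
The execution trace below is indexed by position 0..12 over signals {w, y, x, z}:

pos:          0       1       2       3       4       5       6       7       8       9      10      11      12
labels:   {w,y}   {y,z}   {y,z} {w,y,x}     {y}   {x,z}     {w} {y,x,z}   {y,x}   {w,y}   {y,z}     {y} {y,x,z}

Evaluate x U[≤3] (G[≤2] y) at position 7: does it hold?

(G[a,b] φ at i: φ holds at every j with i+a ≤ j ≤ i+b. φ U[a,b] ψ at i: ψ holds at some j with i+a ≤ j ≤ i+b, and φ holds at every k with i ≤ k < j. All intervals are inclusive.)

Need some j in [7,10] with G[≤2] y, and x at every k in [7,j-1].
  j=7: G[≤2] y holds; no prefix to check → satisfied.

Holds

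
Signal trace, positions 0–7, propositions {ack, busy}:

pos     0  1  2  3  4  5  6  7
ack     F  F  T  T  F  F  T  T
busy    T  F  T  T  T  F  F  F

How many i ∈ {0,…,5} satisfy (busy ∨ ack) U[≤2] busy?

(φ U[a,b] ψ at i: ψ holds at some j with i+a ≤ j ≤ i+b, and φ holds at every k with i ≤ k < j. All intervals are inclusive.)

Evaluate at each i in [0,5]:
  i=0: ✓ (rhs at j=0)
  i=1: ✗ (lhs fails at k=1 before rhs at j=2)
  i=2: ✓ (rhs at j=2)
  i=3: ✓ (rhs at j=3)
  i=4: ✓ (rhs at j=4)
  i=5: ✗ (no rhs in [5,7])
Positions where it holds: {0, 2, 3, 4} → 4.

4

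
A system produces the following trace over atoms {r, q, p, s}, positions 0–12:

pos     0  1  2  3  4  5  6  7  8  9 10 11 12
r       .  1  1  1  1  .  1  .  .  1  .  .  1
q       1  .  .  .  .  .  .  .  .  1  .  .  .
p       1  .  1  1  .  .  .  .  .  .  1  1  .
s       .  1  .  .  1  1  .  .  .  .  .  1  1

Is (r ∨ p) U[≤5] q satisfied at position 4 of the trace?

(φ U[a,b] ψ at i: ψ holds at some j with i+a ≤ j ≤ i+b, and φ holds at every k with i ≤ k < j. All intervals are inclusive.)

Need some j in [4,9] with q, and (r ∨ p) at every k in [4,j-1].
  j=4: q false.
  j=5: q false.
  j=6: q false.
  j=7: q false.
  j=8: q false.
  j=9: q holds, but (r ∨ p) fails at k=5 → not this j.
No j in the window works → until fails.

No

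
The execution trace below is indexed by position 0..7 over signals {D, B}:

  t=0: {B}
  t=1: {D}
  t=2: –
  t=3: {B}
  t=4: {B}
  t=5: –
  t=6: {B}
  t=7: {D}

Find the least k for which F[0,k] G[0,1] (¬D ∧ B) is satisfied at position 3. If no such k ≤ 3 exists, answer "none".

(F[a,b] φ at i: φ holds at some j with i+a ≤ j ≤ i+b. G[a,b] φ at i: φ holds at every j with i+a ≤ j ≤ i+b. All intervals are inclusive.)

0

Scan j = 3,4,… for G[0,1] (¬D ∧ B):
  j=3: holds
First hit at j=3, so smallest k = 3-3 = 0.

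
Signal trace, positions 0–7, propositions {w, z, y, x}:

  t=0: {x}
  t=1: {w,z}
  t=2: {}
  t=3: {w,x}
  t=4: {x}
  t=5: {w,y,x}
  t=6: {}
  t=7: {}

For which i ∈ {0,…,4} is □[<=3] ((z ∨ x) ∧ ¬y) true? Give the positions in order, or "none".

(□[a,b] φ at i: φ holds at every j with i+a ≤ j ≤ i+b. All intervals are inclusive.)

none

Evaluate at each i in [0,4]:
  i=0: ✗ (fails at j=2)
  i=1: ✗ (fails at j=2)
  i=2: ✗ (fails at j=2)
  i=3: ✗ (fails at j=5)
  i=4: ✗ (fails at j=5)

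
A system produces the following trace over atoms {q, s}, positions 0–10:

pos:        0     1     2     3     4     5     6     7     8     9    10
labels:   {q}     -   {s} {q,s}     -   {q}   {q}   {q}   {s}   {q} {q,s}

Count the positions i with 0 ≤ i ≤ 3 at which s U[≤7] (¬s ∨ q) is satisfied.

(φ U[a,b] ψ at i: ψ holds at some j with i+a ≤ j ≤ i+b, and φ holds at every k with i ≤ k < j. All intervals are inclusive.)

4

Evaluate at each i in [0,3]:
  i=0: ✓ (rhs at j=0)
  i=1: ✓ (rhs at j=1)
  i=2: ✓ (rhs at j=3; lhs holds on [2,2])
  i=3: ✓ (rhs at j=3)
Positions where it holds: {0, 1, 2, 3} → 4.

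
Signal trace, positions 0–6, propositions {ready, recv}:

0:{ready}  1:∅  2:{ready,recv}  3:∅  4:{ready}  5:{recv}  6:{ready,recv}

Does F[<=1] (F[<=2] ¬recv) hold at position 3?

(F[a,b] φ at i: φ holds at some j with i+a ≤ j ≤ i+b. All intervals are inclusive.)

Check F[<=2] ¬recv at each j in [3,4]:
  j=3: holds (witness at 3)
  j=4: holds (witness at 4)
Found at j=3 → formula holds.

True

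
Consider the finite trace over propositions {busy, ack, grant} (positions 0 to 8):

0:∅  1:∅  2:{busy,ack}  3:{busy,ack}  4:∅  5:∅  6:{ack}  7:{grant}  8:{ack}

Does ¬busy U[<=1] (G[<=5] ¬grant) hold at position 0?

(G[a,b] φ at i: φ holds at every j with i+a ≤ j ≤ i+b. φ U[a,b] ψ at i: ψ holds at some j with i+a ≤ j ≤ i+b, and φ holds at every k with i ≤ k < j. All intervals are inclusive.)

Holds

Need some j in [0,1] with G[<=5] ¬grant, and ¬busy at every k in [0,j-1].
  j=0: G[<=5] ¬grant holds; no prefix to check → satisfied.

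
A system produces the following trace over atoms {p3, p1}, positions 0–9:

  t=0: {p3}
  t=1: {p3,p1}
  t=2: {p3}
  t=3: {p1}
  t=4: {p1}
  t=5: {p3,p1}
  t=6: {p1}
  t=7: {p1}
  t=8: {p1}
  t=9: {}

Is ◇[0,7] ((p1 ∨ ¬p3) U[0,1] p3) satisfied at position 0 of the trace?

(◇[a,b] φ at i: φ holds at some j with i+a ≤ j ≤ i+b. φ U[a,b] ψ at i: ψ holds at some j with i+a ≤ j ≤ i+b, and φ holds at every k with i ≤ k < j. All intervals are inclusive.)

Yes

Check ((p1 ∨ ¬p3) U[0,1] p3) at each j in [0,7]:
  j=0: holds
  j=1: holds
  j=2: holds
  j=3: fails
  j=4: holds
  j=5: holds
  j=6: fails
  j=7: fails
Found at j=0 → formula holds.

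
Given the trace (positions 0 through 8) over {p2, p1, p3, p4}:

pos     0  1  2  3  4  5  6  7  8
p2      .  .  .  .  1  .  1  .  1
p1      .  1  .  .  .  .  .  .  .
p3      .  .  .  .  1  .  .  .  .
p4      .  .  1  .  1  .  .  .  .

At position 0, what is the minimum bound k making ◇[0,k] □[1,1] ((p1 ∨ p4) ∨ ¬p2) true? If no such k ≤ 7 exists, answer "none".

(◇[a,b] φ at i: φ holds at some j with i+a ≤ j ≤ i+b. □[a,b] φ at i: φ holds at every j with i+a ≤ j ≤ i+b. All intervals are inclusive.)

Scan j = 0,1,… for □[1,1] ((p1 ∨ p4) ∨ ¬p2):
  j=0: holds
First hit at j=0, so smallest k = 0-0 = 0.

0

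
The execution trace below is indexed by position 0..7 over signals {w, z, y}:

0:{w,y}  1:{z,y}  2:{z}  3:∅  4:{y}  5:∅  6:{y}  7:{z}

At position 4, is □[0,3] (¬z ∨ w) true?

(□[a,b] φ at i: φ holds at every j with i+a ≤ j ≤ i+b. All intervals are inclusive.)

Check (¬z ∨ w) at every j in [4,7]:
  j=4: true
  j=5: true
  j=6: true
  j=7: false
Fails at j=7 → formula fails.

False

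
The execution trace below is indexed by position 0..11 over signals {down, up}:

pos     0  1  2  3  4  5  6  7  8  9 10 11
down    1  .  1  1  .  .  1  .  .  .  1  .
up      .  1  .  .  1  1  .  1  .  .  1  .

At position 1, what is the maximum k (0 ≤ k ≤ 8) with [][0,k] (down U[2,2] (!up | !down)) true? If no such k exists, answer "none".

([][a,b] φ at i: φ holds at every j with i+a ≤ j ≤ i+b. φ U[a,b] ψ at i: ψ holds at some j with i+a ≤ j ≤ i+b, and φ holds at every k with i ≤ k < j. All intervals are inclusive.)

none

(down U[2,2] (!up | !down)) must hold from j=1 onward; find where it first fails.
  j=1: fails → no k works.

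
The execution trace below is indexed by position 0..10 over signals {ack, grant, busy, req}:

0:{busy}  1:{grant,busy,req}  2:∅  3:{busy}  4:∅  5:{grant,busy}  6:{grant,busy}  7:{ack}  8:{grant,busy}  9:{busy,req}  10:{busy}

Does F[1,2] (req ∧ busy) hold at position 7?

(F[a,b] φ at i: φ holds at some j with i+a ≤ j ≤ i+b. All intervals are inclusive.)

True

Check (req ∧ busy) at each j in [8,9]:
  j=8: false
  j=9: true
Found at j=9 → formula holds.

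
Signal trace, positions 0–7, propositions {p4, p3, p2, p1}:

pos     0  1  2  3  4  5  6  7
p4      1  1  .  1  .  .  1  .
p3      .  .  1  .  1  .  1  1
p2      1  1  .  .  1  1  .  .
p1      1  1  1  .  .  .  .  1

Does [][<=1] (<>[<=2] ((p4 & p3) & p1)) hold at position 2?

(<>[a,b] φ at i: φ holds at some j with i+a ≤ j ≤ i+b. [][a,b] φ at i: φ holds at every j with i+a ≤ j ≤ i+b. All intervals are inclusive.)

False

Check <>[<=2] ((p4 & p3) & p1) at every j in [2,3]:
  j=2: fails (none in [2,4])
  j=3: fails (none in [3,5])
Fails at j=2 → formula fails.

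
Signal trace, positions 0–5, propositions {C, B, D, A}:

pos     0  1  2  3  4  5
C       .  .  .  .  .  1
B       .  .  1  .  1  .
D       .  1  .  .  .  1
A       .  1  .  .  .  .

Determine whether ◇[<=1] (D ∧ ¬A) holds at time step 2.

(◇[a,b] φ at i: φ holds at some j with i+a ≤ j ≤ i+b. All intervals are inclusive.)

No

Check (D ∧ ¬A) at each j in [2,3]:
  j=2: false
  j=3: false
No position in the window satisfies it → formula fails.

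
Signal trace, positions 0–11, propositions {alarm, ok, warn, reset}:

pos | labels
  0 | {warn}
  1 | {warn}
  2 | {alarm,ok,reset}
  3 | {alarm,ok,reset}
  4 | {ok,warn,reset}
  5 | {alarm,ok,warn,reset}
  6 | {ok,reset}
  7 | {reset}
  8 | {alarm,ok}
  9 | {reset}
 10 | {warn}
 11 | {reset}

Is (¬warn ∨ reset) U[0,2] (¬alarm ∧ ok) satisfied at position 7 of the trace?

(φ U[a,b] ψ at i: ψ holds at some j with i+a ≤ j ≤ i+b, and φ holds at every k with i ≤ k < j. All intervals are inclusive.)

No

Need some j in [7,9] with (¬alarm ∧ ok), and (¬warn ∨ reset) at every k in [7,j-1].
  j=7: (¬alarm ∧ ok) false.
  j=8: (¬alarm ∧ ok) false.
  j=9: (¬alarm ∧ ok) false.
No j in the window works → until fails.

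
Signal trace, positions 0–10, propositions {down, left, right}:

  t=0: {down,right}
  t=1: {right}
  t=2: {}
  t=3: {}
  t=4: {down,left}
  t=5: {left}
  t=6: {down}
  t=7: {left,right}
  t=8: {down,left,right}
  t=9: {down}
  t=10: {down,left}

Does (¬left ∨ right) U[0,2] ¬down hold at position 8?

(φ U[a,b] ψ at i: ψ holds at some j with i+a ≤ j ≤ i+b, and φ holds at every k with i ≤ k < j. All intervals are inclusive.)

Does not hold

Need some j in [8,10] with ¬down, and (¬left ∨ right) at every k in [8,j-1].
  j=8: ¬down false.
  j=9: ¬down false.
  j=10: ¬down false.
No j in the window works → until fails.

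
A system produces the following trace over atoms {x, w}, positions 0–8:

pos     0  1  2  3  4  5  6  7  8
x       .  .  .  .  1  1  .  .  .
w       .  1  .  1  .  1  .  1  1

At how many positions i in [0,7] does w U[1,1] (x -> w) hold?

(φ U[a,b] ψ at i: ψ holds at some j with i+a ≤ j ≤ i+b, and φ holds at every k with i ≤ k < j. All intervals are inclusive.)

Evaluate at each i in [0,7]:
  i=0: ✗ (lhs fails at k=0 before rhs at j=1)
  i=1: ✓ (rhs at j=2; lhs holds on [1,1])
  i=2: ✗ (lhs fails at k=2 before rhs at j=3)
  i=3: ✗ (no rhs in [4,4])
  i=4: ✗ (lhs fails at k=4 before rhs at j=5)
  i=5: ✓ (rhs at j=6; lhs holds on [5,5])
  i=6: ✗ (lhs fails at k=6 before rhs at j=7)
  i=7: ✓ (rhs at j=8; lhs holds on [7,7])
Positions where it holds: {1, 5, 7} → 3.

3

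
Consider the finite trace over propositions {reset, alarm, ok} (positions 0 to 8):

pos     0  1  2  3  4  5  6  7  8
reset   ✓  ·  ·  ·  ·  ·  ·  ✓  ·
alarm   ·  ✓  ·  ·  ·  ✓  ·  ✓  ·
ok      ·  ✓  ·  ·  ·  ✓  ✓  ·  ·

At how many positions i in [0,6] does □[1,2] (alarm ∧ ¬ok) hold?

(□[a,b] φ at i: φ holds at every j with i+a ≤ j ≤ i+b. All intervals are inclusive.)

0

Evaluate at each i in [0,6]:
  i=0: ✗ (fails at j=1)
  i=1: ✗ (fails at j=2)
  i=2: ✗ (fails at j=3)
  i=3: ✗ (fails at j=4)
  i=4: ✗ (fails at j=5)
  i=5: ✗ (fails at j=6)
  i=6: ✗ (fails at j=8)
Positions where it holds: {} → 0.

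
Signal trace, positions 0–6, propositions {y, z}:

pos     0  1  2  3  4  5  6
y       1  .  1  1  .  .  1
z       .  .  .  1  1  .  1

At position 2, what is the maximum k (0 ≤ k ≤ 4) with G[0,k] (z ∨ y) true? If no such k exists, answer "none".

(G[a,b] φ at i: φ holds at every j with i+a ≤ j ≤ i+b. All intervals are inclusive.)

2

(z ∨ y) must hold from j=2 onward; find where it first fails.
  j=2: holds
  j=3: holds
  j=4: holds
  j=5: fails
Holds on [2,4], so largest k = 2.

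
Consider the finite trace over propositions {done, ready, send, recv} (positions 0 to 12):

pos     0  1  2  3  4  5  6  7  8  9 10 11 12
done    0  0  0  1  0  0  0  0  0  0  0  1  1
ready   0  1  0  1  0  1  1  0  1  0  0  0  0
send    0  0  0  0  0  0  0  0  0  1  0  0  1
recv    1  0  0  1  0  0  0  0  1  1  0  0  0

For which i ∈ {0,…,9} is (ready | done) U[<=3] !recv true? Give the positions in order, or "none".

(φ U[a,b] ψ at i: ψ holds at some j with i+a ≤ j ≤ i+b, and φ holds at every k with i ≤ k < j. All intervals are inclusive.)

Evaluate at each i in [0,9]:
  i=0: ✗ (lhs fails at k=0 before rhs at j=1)
  i=1: ✓ (rhs at j=1)
  i=2: ✓ (rhs at j=2)
  i=3: ✓ (rhs at j=4; lhs holds on [3,3])
  i=4: ✓ (rhs at j=4)
  i=5: ✓ (rhs at j=5)
  i=6: ✓ (rhs at j=6)
  i=7: ✓ (rhs at j=7)
  i=8: ✗ (lhs fails at k=9 before rhs at j=10)
  i=9: ✗ (lhs fails at k=9 before rhs at j=10)

1, 2, 3, 4, 5, 6, 7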